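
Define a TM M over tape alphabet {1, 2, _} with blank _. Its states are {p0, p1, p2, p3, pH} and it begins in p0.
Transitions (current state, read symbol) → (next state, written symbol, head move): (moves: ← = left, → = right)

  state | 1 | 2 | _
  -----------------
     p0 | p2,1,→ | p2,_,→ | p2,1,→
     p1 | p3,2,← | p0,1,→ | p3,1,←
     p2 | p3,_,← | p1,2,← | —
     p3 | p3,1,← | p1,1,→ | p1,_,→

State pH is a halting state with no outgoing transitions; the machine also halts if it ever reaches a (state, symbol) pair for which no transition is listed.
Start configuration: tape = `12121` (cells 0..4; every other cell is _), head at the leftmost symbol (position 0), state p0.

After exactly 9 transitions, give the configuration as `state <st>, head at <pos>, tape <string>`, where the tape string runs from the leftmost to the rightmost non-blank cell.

state p3, head at 1, tape 1_121

p0 | _[1]2121   read 1 → write 1, move →, go to p2
p2 | _1[2]121   read 2 → write 2, move ←, go to p1
p1 | _[1]2121   read 1 → write 2, move ←, go to p3
p3 | [_]22121   read _ → write _, move →, go to p1
p1 | _[2]2121   read 2 → write 1, move →, go to p0
p0 | _1[2]121   read 2 → write _, move →, go to p2
p2 | _1_[1]21   read 1 → write _, move ←, go to p3
p3 | _1[_]_21   read _ → write _, move →, go to p1
p1 | _1_[_]21   read _ → write 1, move ←, go to p3
p3 | _1[_]121
After 9 steps: state p3, head at 1, tape 1_121.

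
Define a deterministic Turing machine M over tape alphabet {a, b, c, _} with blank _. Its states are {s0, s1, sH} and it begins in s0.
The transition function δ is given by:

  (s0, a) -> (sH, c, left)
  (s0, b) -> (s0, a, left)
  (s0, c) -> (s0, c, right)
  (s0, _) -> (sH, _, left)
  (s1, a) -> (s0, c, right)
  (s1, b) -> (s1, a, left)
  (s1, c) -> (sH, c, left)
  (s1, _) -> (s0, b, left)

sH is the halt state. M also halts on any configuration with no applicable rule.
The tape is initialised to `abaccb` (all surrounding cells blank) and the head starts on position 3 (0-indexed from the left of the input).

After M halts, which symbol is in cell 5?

state=s0 head=3 tape=aba[c]cb   (s0,c)→(s0,c,right)
state=s0 head=4 tape=abac[c]b   (s0,c)→(s0,c,right)
state=s0 head=5 tape=abacc[b]   (s0,b)→(s0,a,left)
state=s0 head=4 tape=abac[c]a   (s0,c)→(s0,c,right)
state=s0 head=5 tape=abacc[a]   (s0,a)→(sH,c,left)
state=sH head=4 tape=abac[c]c
Cell 5 holds c when M halts.

c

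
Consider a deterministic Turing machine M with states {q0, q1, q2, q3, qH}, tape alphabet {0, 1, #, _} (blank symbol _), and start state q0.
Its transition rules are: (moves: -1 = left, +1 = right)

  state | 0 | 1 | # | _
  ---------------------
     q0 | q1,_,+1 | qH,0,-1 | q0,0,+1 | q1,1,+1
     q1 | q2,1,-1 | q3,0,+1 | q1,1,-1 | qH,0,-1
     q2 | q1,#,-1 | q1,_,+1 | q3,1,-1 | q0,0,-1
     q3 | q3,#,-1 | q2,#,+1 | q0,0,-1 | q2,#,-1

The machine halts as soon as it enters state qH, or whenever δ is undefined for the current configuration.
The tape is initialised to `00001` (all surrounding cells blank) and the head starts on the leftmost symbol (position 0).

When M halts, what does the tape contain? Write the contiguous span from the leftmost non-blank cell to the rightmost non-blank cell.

0#0101

state=q0 head=0 tape=__[0]0001   (q0,0)→(q1,_,+1)
state=q1 head=1 tape=___[0]001   (q1,0)→(q2,1,-1)
state=q2 head=0 tape=__[_]1001   (q2,_)→(q0,0,-1)
state=q0 head=-1 tape=_[_]01001   (q0,_)→(q1,1,+1)
state=q1 head=0 tape=_1[0]1001   (q1,0)→(q2,1,-1)
state=q2 head=-1 tape=_[1]11001   (q2,1)→(q1,_,+1)
state=q1 head=0 tape=__[1]1001   (q1,1)→(q3,0,+1)
state=q3 head=1 tape=__0[1]001   (q3,1)→(q2,#,+1)
state=q2 head=2 tape=__0#[0]01   (q2,0)→(q1,#,-1)
state=q1 head=1 tape=__0[#]#01   (q1,#)→(q1,1,-1)
state=q1 head=0 tape=__[0]1#01   (q1,0)→(q2,1,-1)
state=q2 head=-1 tape=_[_]11#01   (q2,_)→(q0,0,-1)
state=q0 head=-2 tape=[_]011#01   (q0,_)→(q1,1,+1)
state=q1 head=-1 tape=1[0]11#01   (q1,0)→(q2,1,-1)
state=q2 head=-2 tape=[1]111#01   (q2,1)→(q1,_,+1)
state=q1 head=-1 tape=_[1]11#01   (q1,1)→(q3,0,+1)
state=q3 head=0 tape=_0[1]1#01   (q3,1)→(q2,#,+1)
state=q2 head=1 tape=_0#[1]#01   (q2,1)→(q1,_,+1)
state=q1 head=2 tape=_0#_[#]01   (q1,#)→(q1,1,-1)
state=q1 head=1 tape=_0#[_]101   (q1,_)→(qH,0,-1)
state=qH head=0 tape=_0[#]0101
The non-blank tape span at halt is 0#0101.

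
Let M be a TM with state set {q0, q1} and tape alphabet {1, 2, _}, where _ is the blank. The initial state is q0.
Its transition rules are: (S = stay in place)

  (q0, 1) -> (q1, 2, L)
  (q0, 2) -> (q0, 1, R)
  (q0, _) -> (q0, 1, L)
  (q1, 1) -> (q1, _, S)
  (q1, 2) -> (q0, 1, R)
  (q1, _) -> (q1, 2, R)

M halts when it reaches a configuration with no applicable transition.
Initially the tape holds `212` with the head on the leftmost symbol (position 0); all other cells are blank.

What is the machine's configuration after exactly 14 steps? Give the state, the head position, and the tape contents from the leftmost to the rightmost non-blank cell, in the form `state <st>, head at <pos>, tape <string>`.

q0 | [2]12_   read 2 → write 1, move R, go to q0
q0 | 1[1]2_   read 1 → write 2, move L, go to q1
q1 | [1]22_   read 1 → write _, move S, go to q1
q1 | [_]22_   read _ → write 2, move R, go to q1
q1 | 2[2]2_   read 2 → write 1, move R, go to q0
q0 | 21[2]_   read 2 → write 1, move R, go to q0
q0 | 211[_]   read _ → write 1, move L, go to q0
q0 | 21[1]1   read 1 → write 2, move L, go to q1
q1 | 2[1]21   read 1 → write _, move S, go to q1
q1 | 2[_]21   read _ → write 2, move R, go to q1
q1 | 22[2]1   read 2 → write 1, move R, go to q0
q0 | 221[1]   read 1 → write 2, move L, go to q1
q1 | 22[1]2   read 1 → write _, move S, go to q1
q1 | 22[_]2   read _ → write 2, move R, go to q1
q1 | 222[2]
After 14 steps: state q1, head at 3, tape 2222.

state q1, head at 3, tape 2222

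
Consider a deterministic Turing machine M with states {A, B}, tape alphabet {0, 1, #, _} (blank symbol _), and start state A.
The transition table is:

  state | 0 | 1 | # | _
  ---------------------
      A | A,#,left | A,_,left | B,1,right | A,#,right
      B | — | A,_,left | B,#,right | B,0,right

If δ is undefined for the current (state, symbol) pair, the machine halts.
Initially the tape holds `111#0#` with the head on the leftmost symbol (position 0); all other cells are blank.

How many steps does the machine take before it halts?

A | _[1]11#0#   read 1 → write _, move left, go to A
A | [_]_11#0#   read _ → write #, move right, go to A
A | #[_]11#0#   read _ → write #, move right, go to A
A | ##[1]1#0#   read 1 → write _, move left, go to A
A | #[#]_1#0#   read # → write 1, move right, go to B
B | #1[_]1#0#   read _ → write 0, move right, go to B
B | #10[1]#0#   read 1 → write _, move left, go to A
A | #1[0]_#0#   read 0 → write #, move left, go to A
A | #[1]#_#0#   read 1 → write _, move left, go to A
A | [#]_#_#0#   read # → write 1, move right, go to B
B | 1[_]#_#0#   read _ → write 0, move right, go to B
B | 10[#]_#0#   read # → write #, move right, go to B
B | 10#[_]#0#   read _ → write 0, move right, go to B
B | 10#0[#]0#   read # → write #, move right, go to B
B | 10#0#[0]#
M halts after 14 transitions.

14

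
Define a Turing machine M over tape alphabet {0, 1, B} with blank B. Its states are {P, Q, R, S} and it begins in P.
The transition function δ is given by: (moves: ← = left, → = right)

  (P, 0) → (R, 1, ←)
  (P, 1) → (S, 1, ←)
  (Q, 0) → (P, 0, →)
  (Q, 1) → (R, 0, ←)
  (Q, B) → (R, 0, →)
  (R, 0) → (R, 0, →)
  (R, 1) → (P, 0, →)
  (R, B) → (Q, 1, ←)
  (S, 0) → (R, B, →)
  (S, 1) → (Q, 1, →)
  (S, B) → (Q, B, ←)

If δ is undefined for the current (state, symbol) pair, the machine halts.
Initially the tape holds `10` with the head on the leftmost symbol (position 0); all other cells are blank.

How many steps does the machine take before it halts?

14

P | BB[1]0B   read 1 → write 1, move ←, go to S
S | B[B]10B   read B → write B, move ←, go to Q
Q | [B]B10B   read B → write 0, move →, go to R
R | 0[B]10B   read B → write 1, move ←, go to Q
Q | [0]110B   read 0 → write 0, move →, go to P
P | 0[1]10B   read 1 → write 1, move ←, go to S
S | [0]110B   read 0 → write B, move →, go to R
R | B[1]10B   read 1 → write 0, move →, go to P
P | B0[1]0B   read 1 → write 1, move ←, go to S
S | B[0]10B   read 0 → write B, move →, go to R
R | BB[1]0B   read 1 → write 0, move →, go to P
P | BB0[0]B   read 0 → write 1, move ←, go to R
R | BB[0]1B   read 0 → write 0, move →, go to R
R | BB0[1]B   read 1 → write 0, move →, go to P
P | BB00[B]
M halts after 14 transitions.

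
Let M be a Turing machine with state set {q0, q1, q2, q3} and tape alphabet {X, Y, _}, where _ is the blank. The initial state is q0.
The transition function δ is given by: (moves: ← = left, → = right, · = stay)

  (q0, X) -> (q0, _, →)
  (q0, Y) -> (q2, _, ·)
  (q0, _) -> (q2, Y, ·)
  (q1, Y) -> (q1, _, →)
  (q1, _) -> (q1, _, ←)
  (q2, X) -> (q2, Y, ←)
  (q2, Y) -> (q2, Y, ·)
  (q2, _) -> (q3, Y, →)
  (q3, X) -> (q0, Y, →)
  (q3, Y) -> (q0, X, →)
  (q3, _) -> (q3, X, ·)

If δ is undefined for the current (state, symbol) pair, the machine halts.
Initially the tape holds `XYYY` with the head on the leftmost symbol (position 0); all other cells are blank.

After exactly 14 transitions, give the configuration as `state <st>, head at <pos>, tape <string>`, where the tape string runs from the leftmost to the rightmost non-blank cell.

state q2, head at 5, tape YXYYY

q0 | [X]YYY__   read X → write _, move →, go to q0
q0 | _[Y]YY__   read Y → write _, move ·, go to q2
q2 | _[_]YY__   read _ → write Y, move →, go to q3
q3 | _Y[Y]Y__   read Y → write X, move →, go to q0
q0 | _YX[Y]__   read Y → write _, move ·, go to q2
q2 | _YX[_]__   read _ → write Y, move →, go to q3
q3 | _YXY[_]_   read _ → write X, move ·, go to q3
q3 | _YXY[X]_   read X → write Y, move →, go to q0
q0 | _YXYY[_]   read _ → write Y, move ·, go to q2
q2 | _YXYY[Y]   read Y → write Y, move ·, go to q2
q2 | _YXYY[Y]   read Y → write Y, move ·, go to q2
q2 | _YXYY[Y]   read Y → write Y, move ·, go to q2
q2 | _YXYY[Y]   read Y → write Y, move ·, go to q2
q2 | _YXYY[Y]   read Y → write Y, move ·, go to q2
q2 | _YXYY[Y]
After 14 steps: state q2, head at 5, tape YXYYY.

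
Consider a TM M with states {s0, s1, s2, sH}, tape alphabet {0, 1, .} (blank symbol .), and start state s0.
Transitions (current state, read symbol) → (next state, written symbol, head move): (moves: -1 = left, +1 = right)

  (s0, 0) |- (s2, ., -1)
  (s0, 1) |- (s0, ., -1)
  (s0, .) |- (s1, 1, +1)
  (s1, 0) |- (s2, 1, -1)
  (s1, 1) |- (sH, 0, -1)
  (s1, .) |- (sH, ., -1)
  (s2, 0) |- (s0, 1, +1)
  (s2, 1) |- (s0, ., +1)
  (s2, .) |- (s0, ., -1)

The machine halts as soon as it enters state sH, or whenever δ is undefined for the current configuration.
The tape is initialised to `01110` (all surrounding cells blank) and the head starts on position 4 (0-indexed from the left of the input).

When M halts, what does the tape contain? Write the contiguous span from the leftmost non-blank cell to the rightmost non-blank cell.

s0 | 0111[0].   read 0 → write ., move -1, go to s2
s2 | 011[1]..   read 1 → write ., move +1, go to s0
s0 | 011.[.].   read . → write 1, move +1, go to s1
s1 | 011.1[.]   read . → write ., move -1, go to sH
sH | 011.[1].
The non-blank tape span at halt is 011.1.

011.1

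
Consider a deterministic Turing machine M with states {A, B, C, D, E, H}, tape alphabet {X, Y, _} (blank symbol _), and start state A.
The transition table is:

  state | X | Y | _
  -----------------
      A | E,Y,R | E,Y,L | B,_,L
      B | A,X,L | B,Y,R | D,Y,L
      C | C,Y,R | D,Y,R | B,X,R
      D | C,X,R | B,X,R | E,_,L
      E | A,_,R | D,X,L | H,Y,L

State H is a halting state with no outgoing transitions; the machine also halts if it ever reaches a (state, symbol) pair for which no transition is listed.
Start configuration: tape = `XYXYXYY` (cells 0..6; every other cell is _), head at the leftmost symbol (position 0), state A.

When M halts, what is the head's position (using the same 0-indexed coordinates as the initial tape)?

state=A head=0 tape=[X]YXYXYY   (A,X)→(E,Y,R)
state=E head=1 tape=Y[Y]XYXYY   (E,Y)→(D,X,L)
state=D head=0 tape=[Y]XXYXYY   (D,Y)→(B,X,R)
state=B head=1 tape=X[X]XYXYY   (B,X)→(A,X,L)
state=A head=0 tape=[X]XXYXYY   (A,X)→(E,Y,R)
state=E head=1 tape=Y[X]XYXYY   (E,X)→(A,_,R)
state=A head=2 tape=Y_[X]YXYY   (A,X)→(E,Y,R)
state=E head=3 tape=Y_Y[Y]XYY   (E,Y)→(D,X,L)
state=D head=2 tape=Y_[Y]XXYY   (D,Y)→(B,X,R)
state=B head=3 tape=Y_X[X]XYY   (B,X)→(A,X,L)
state=A head=2 tape=Y_[X]XXYY   (A,X)→(E,Y,R)
state=E head=3 tape=Y_Y[X]XYY   (E,X)→(A,_,R)
state=A head=4 tape=Y_Y_[X]YY   (A,X)→(E,Y,R)
state=E head=5 tape=Y_Y_Y[Y]Y   (E,Y)→(D,X,L)
state=D head=4 tape=Y_Y_[Y]XY   (D,Y)→(B,X,R)
state=B head=5 tape=Y_Y_X[X]Y   (B,X)→(A,X,L)
state=A head=4 tape=Y_Y_[X]XY   (A,X)→(E,Y,R)
state=E head=5 tape=Y_Y_Y[X]Y   (E,X)→(A,_,R)
state=A head=6 tape=Y_Y_Y_[Y]   (A,Y)→(E,Y,L)
state=E head=5 tape=Y_Y_Y[_]Y   (E,_)→(H,Y,L)
state=H head=4 tape=Y_Y_[Y]YY
At halt the head is at cell 4.

4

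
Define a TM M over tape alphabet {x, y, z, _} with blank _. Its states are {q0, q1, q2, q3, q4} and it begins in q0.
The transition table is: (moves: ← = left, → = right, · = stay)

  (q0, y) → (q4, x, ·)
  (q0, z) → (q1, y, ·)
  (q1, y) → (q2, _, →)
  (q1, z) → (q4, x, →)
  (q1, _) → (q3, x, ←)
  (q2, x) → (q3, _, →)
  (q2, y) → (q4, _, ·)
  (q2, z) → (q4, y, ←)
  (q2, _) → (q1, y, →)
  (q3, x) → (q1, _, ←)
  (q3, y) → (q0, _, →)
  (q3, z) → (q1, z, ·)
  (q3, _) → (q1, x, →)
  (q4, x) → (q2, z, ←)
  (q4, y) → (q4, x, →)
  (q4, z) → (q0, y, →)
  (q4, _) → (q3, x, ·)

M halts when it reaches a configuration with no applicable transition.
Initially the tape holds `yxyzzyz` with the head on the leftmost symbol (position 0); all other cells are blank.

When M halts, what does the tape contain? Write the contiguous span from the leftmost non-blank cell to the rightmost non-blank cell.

q0 | _[y]xyzzyz   read y → write x, move ·, go to q4
q4 | _[x]xyzzyz   read x → write z, move ←, go to q2
q2 | [_]zxyzzyz   read _ → write y, move →, go to q1
q1 | y[z]xyzzyz   read z → write x, move →, go to q4
q4 | yx[x]yzzyz   read x → write z, move ←, go to q2
q2 | y[x]zyzzyz   read x → write _, move →, go to q3
q3 | y_[z]yzzyz   read z → write z, move ·, go to q1
q1 | y_[z]yzzyz   read z → write x, move →, go to q4
q4 | y_x[y]zzyz   read y → write x, move →, go to q4
q4 | y_xx[z]zyz   read z → write y, move →, go to q0
q0 | y_xxy[z]yz   read z → write y, move ·, go to q1
q1 | y_xxy[y]yz   read y → write _, move →, go to q2
q2 | y_xxy_[y]z   read y → write _, move ·, go to q4
q4 | y_xxy_[_]z   read _ → write x, move ·, go to q3
q3 | y_xxy_[x]z   read x → write _, move ←, go to q1
q1 | y_xxy[_]_z   read _ → write x, move ←, go to q3
q3 | y_xx[y]x_z   read y → write _, move →, go to q0
q0 | y_xx_[x]_z
The non-blank tape span at halt is y_xx_x_z.

y_xx_x_z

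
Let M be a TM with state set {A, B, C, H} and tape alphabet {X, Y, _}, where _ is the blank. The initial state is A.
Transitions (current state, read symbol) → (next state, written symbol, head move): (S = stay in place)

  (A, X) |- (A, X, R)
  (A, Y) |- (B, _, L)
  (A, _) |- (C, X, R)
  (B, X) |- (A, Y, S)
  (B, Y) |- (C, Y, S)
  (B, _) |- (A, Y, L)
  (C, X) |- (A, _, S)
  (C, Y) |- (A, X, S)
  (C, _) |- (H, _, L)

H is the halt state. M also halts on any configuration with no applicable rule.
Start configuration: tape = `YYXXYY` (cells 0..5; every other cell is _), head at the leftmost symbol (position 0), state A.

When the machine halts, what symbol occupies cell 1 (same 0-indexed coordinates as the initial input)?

A | ____[Y]YXXYY   read Y → write _, move L, go to B
B | ___[_]_YXXYY   read _ → write Y, move L, go to A
A | __[_]Y_YXXYY   read _ → write X, move R, go to C
C | __X[Y]_YXXYY   read Y → write X, move S, go to A
A | __X[X]_YXXYY   read X → write X, move R, go to A
A | __XX[_]YXXYY   read _ → write X, move R, go to C
C | __XXX[Y]XXYY   read Y → write X, move S, go to A
A | __XXX[X]XXYY   read X → write X, move R, go to A
A | __XXXX[X]XYY   read X → write X, move R, go to A
A | __XXXXX[X]YY   read X → write X, move R, go to A
A | __XXXXXX[Y]Y   read Y → write _, move L, go to B
B | __XXXXX[X]_Y   read X → write Y, move S, go to A
A | __XXXXX[Y]_Y   read Y → write _, move L, go to B
B | __XXXX[X]__Y   read X → write Y, move S, go to A
A | __XXXX[Y]__Y   read Y → write _, move L, go to B
B | __XXX[X]___Y   read X → write Y, move S, go to A
A | __XXX[Y]___Y   read Y → write _, move L, go to B
B | __XX[X]____Y   read X → write Y, move S, go to A
A | __XX[Y]____Y   read Y → write _, move L, go to B
B | __X[X]_____Y   read X → write Y, move S, go to A
A | __X[Y]_____Y   read Y → write _, move L, go to B
B | __[X]______Y   read X → write Y, move S, go to A
A | __[Y]______Y   read Y → write _, move L, go to B
B | _[_]_______Y   read _ → write Y, move L, go to A
A | [_]Y_______Y   read _ → write X, move R, go to C
C | X[Y]_______Y   read Y → write X, move S, go to A
A | X[X]_______Y   read X → write X, move R, go to A
A | XX[_]______Y   read _ → write X, move R, go to C
C | XXX[_]_____Y   read _ → write _, move L, go to H
H | XX[X]______Y
Cell 1 holds _ when M halts.

_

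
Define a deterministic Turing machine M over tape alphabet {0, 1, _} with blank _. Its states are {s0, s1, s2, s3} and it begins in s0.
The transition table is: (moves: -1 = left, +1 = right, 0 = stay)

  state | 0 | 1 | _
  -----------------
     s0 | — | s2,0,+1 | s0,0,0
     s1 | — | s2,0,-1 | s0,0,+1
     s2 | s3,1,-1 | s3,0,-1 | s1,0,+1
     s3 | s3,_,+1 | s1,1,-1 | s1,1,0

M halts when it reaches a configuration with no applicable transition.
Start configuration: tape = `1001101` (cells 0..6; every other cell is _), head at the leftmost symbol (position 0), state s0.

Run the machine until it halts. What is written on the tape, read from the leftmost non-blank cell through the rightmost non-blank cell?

s0 | [1]001101_   read 1 → write 0, move +1, go to s2
s2 | 0[0]01101_   read 0 → write 1, move -1, go to s3
s3 | [0]101101_   read 0 → write _, move +1, go to s3
s3 | _[1]01101_   read 1 → write 1, move -1, go to s1
s1 | [_]101101_   read _ → write 0, move +1, go to s0
s0 | 0[1]01101_   read 1 → write 0, move +1, go to s2
s2 | 00[0]1101_   read 0 → write 1, move -1, go to s3
s3 | 0[0]11101_   read 0 → write _, move +1, go to s3
s3 | 0_[1]1101_   read 1 → write 1, move -1, go to s1
s1 | 0[_]11101_   read _ → write 0, move +1, go to s0
s0 | 00[1]1101_   read 1 → write 0, move +1, go to s2
s2 | 000[1]101_   read 1 → write 0, move -1, go to s3
s3 | 00[0]0101_   read 0 → write _, move +1, go to s3
s3 | 00_[0]101_   read 0 → write _, move +1, go to s3
s3 | 00__[1]01_   read 1 → write 1, move -1, go to s1
s1 | 00_[_]101_   read _ → write 0, move +1, go to s0
s0 | 00_0[1]01_   read 1 → write 0, move +1, go to s2
s2 | 00_00[0]1_   read 0 → write 1, move -1, go to s3
s3 | 00_0[0]11_   read 0 → write _, move +1, go to s3
s3 | 00_0_[1]1_   read 1 → write 1, move -1, go to s1
s1 | 00_0[_]11_   read _ → write 0, move +1, go to s0
s0 | 00_00[1]1_   read 1 → write 0, move +1, go to s2
s2 | 00_000[1]_   read 1 → write 0, move -1, go to s3
s3 | 00_00[0]0_   read 0 → write _, move +1, go to s3
s3 | 00_00_[0]_   read 0 → write _, move +1, go to s3
s3 | 00_00__[_]   read _ → write 1, move 0, go to s1
s1 | 00_00__[1]   read 1 → write 0, move -1, go to s2
s2 | 00_00_[_]0   read _ → write 0, move +1, go to s1
s1 | 00_00_0[0]
The non-blank tape span at halt is 00_00_00.

00_00_00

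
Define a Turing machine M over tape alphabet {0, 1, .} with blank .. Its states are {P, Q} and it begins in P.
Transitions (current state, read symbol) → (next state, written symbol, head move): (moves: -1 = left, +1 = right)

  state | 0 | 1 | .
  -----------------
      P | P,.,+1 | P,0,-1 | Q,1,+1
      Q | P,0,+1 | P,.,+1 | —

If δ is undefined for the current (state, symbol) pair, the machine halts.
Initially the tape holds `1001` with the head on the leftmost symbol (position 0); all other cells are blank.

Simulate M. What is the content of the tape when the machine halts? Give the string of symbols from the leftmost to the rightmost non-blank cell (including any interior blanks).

10.101

state=P head=0 tape=.[1]001..   (P,1)→(P,0,-1)
state=P head=-1 tape=[.]0001..   (P,.)→(Q,1,+1)
state=Q head=0 tape=1[0]001..   (Q,0)→(P,0,+1)
state=P head=1 tape=10[0]01..   (P,0)→(P,.,+1)
state=P head=2 tape=10.[0]1..   (P,0)→(P,.,+1)
state=P head=3 tape=10..[1]..   (P,1)→(P,0,-1)
state=P head=2 tape=10.[.]0..   (P,.)→(Q,1,+1)
state=Q head=3 tape=10.1[0]..   (Q,0)→(P,0,+1)
state=P head=4 tape=10.10[.].   (P,.)→(Q,1,+1)
state=Q head=5 tape=10.101[.]
The non-blank tape span at halt is 10.101.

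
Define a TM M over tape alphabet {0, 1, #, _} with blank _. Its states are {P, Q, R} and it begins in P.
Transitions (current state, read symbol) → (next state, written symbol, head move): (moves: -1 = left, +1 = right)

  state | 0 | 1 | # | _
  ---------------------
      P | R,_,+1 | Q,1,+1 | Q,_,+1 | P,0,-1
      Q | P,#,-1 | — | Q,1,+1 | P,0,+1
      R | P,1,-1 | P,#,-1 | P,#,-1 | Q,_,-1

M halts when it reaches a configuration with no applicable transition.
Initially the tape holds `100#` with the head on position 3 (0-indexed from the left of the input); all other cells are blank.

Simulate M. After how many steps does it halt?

17

state=P head=3 tape=100[#]__   (P,#)→(Q,_,+1)
state=Q head=4 tape=100_[_]_   (Q,_)→(P,0,+1)
state=P head=5 tape=100_0[_]   (P,_)→(P,0,-1)
state=P head=4 tape=100_[0]0   (P,0)→(R,_,+1)
state=R head=5 tape=100__[0]   (R,0)→(P,1,-1)
state=P head=4 tape=100_[_]1   (P,_)→(P,0,-1)
state=P head=3 tape=100[_]01   (P,_)→(P,0,-1)
state=P head=2 tape=10[0]001   (P,0)→(R,_,+1)
state=R head=3 tape=10_[0]01   (R,0)→(P,1,-1)
state=P head=2 tape=10[_]101   (P,_)→(P,0,-1)
state=P head=1 tape=1[0]0101   (P,0)→(R,_,+1)
state=R head=2 tape=1_[0]101   (R,0)→(P,1,-1)
state=P head=1 tape=1[_]1101   (P,_)→(P,0,-1)
state=P head=0 tape=[1]01101   (P,1)→(Q,1,+1)
state=Q head=1 tape=1[0]1101   (Q,0)→(P,#,-1)
state=P head=0 tape=[1]#1101   (P,1)→(Q,1,+1)
state=Q head=1 tape=1[#]1101   (Q,#)→(Q,1,+1)
state=Q head=2 tape=11[1]101
M halts after 17 transitions.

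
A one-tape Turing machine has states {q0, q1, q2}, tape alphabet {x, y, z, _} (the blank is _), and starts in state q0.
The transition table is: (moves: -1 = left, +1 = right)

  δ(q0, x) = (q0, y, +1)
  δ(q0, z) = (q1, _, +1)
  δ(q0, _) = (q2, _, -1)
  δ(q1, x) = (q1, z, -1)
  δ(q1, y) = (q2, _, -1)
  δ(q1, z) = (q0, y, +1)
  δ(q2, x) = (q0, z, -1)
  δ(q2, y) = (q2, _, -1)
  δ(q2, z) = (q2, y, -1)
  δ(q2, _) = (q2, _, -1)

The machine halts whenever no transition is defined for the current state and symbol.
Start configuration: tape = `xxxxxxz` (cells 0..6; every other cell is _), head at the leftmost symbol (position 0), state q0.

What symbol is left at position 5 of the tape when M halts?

y

state=q0 head=0 tape=[x]xxxxxz_   (q0,x)→(q0,y,+1)
state=q0 head=1 tape=y[x]xxxxz_   (q0,x)→(q0,y,+1)
state=q0 head=2 tape=yy[x]xxxz_   (q0,x)→(q0,y,+1)
state=q0 head=3 tape=yyy[x]xxz_   (q0,x)→(q0,y,+1)
state=q0 head=4 tape=yyyy[x]xz_   (q0,x)→(q0,y,+1)
state=q0 head=5 tape=yyyyy[x]z_   (q0,x)→(q0,y,+1)
state=q0 head=6 tape=yyyyyy[z]_   (q0,z)→(q1,_,+1)
state=q1 head=7 tape=yyyyyy_[_]
Cell 5 holds y when M halts.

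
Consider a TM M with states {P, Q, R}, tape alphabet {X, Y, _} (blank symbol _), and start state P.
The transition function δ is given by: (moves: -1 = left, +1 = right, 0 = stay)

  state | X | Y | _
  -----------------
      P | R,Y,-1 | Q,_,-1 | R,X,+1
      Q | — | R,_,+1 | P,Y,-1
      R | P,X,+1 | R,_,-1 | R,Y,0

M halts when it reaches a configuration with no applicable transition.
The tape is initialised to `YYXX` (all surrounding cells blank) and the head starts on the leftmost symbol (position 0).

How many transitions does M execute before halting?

P | __[Y]YXX   read Y → write _, move -1, go to Q
Q | _[_]_YXX   read _ → write Y, move -1, go to P
P | [_]Y_YXX   read _ → write X, move +1, go to R
R | X[Y]_YXX   read Y → write _, move -1, go to R
R | [X]__YXX   read X → write X, move +1, go to P
P | X[_]_YXX   read _ → write X, move +1, go to R
R | XX[_]YXX   read _ → write Y, move 0, go to R
R | XX[Y]YXX   read Y → write _, move -1, go to R
R | X[X]_YXX   read X → write X, move +1, go to P
P | XX[_]YXX   read _ → write X, move +1, go to R
R | XXX[Y]XX   read Y → write _, move -1, go to R
R | XX[X]_XX   read X → write X, move +1, go to P
P | XXX[_]XX   read _ → write X, move +1, go to R
R | XXXX[X]X   read X → write X, move +1, go to P
P | XXXXX[X]   read X → write Y, move -1, go to R
R | XXXX[X]Y   read X → write X, move +1, go to P
P | XXXXX[Y]   read Y → write _, move -1, go to Q
Q | XXXX[X]_
M halts after 17 transitions.

17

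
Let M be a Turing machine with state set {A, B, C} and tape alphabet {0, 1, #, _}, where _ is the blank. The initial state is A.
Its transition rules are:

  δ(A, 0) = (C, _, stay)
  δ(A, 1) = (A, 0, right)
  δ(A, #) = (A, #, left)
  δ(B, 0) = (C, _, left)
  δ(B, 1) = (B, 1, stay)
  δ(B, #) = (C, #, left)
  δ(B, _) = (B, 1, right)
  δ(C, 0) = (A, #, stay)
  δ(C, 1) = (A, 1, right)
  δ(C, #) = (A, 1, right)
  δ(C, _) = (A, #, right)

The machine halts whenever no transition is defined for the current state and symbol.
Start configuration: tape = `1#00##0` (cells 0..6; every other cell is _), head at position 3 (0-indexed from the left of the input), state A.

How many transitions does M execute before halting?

15

state=A head=3 tape=_1#0[0]##0   (A,0)→(C,_,stay)
state=C head=3 tape=_1#0[_]##0   (C,_)→(A,#,right)
state=A head=4 tape=_1#0#[#]#0   (A,#)→(A,#,left)
state=A head=3 tape=_1#0[#]##0   (A,#)→(A,#,left)
state=A head=2 tape=_1#[0]###0   (A,0)→(C,_,stay)
state=C head=2 tape=_1#[_]###0   (C,_)→(A,#,right)
state=A head=3 tape=_1##[#]##0   (A,#)→(A,#,left)
state=A head=2 tape=_1#[#]###0   (A,#)→(A,#,left)
state=A head=1 tape=_1[#]####0   (A,#)→(A,#,left)
state=A head=0 tape=_[1]#####0   (A,1)→(A,0,right)
state=A head=1 tape=_0[#]####0   (A,#)→(A,#,left)
state=A head=0 tape=_[0]#####0   (A,0)→(C,_,stay)
state=C head=0 tape=_[_]#####0   (C,_)→(A,#,right)
state=A head=1 tape=_#[#]####0   (A,#)→(A,#,left)
state=A head=0 tape=_[#]#####0   (A,#)→(A,#,left)
state=A head=-1 tape=[_]######0
M halts after 15 transitions.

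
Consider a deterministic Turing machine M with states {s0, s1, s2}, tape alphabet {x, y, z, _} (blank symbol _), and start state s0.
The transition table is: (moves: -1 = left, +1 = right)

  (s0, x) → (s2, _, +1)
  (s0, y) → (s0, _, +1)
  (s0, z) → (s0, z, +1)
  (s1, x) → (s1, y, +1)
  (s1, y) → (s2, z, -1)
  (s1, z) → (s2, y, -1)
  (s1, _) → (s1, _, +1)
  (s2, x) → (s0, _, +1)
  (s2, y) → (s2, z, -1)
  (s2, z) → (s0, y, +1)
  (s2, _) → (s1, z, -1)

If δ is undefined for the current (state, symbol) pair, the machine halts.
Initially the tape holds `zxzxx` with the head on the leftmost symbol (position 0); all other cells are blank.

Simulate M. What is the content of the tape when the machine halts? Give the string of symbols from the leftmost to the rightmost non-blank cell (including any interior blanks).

s0 | [z]xzxx_   read z → write z, move +1, go to s0
s0 | z[x]zxx_   read x → write _, move +1, go to s2
s2 | z_[z]xx_   read z → write y, move +1, go to s0
s0 | z_y[x]x_   read x → write _, move +1, go to s2
s2 | z_y_[x]_   read x → write _, move +1, go to s0
s0 | z_y__[_]
The non-blank tape span at halt is z_y.

z_y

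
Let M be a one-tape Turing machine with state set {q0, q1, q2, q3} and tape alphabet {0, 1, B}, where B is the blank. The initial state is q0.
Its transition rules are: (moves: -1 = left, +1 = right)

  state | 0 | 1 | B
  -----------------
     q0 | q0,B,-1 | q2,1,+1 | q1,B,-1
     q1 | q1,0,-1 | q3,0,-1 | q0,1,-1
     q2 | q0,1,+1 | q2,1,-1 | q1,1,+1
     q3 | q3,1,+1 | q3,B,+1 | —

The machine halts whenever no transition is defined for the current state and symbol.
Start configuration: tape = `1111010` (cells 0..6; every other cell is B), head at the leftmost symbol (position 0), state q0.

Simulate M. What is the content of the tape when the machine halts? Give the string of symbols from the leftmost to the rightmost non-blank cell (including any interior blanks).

state=q0 head=0 tape=B[1]111010B   (q0,1)→(q2,1,+1)
state=q2 head=1 tape=B1[1]11010B   (q2,1)→(q2,1,-1)
state=q2 head=0 tape=B[1]111010B   (q2,1)→(q2,1,-1)
state=q2 head=-1 tape=[B]1111010B   (q2,B)→(q1,1,+1)
state=q1 head=0 tape=1[1]111010B   (q1,1)→(q3,0,-1)
state=q3 head=-1 tape=[1]0111010B   (q3,1)→(q3,B,+1)
state=q3 head=0 tape=B[0]111010B   (q3,0)→(q3,1,+1)
state=q3 head=1 tape=B1[1]11010B   (q3,1)→(q3,B,+1)
state=q3 head=2 tape=B1B[1]1010B   (q3,1)→(q3,B,+1)
state=q3 head=3 tape=B1BB[1]010B   (q3,1)→(q3,B,+1)
state=q3 head=4 tape=B1BBB[0]10B   (q3,0)→(q3,1,+1)
state=q3 head=5 tape=B1BBB1[1]0B   (q3,1)→(q3,B,+1)
state=q3 head=6 tape=B1BBB1B[0]B   (q3,0)→(q3,1,+1)
state=q3 head=7 tape=B1BBB1B1[B]
The non-blank tape span at halt is 1BBB1B1.

1BBB1B1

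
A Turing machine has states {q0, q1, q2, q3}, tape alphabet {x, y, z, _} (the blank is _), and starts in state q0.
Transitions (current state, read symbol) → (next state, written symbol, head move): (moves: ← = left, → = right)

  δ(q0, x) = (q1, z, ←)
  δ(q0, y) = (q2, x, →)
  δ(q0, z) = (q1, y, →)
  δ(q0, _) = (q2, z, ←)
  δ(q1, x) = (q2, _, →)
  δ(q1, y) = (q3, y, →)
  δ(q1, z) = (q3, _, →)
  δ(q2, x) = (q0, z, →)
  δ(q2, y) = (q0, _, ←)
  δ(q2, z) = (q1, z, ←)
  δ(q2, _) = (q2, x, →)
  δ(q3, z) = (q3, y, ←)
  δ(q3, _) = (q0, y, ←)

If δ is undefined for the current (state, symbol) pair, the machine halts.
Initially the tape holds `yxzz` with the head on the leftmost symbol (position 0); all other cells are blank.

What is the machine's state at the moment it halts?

state=q0 head=0 tape=[y]xzz_   (q0,y)→(q2,x,→)
state=q2 head=1 tape=x[x]zz_   (q2,x)→(q0,z,→)
state=q0 head=2 tape=xz[z]z_   (q0,z)→(q1,y,→)
state=q1 head=3 tape=xzy[z]_   (q1,z)→(q3,_,→)
state=q3 head=4 tape=xzy_[_]   (q3,_)→(q0,y,←)
state=q0 head=3 tape=xzy[_]y   (q0,_)→(q2,z,←)
state=q2 head=2 tape=xz[y]zy   (q2,y)→(q0,_,←)
state=q0 head=1 tape=x[z]_zy   (q0,z)→(q1,y,→)
state=q1 head=2 tape=xy[_]zy
No transition is defined for (q1, _); M halts in state q1.

q1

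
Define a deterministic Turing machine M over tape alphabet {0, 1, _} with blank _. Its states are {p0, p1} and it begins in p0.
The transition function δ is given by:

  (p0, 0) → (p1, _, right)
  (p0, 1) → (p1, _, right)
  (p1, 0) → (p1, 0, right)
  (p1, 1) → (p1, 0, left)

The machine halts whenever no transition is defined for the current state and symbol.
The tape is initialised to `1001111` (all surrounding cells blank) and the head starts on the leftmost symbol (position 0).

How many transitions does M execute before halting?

15

p0 | [1]001111_   read 1 → write _, move right, go to p1
p1 | _[0]01111_   read 0 → write 0, move right, go to p1
p1 | _0[0]1111_   read 0 → write 0, move right, go to p1
p1 | _00[1]111_   read 1 → write 0, move left, go to p1
p1 | _0[0]0111_   read 0 → write 0, move right, go to p1
p1 | _00[0]111_   read 0 → write 0, move right, go to p1
p1 | _000[1]11_   read 1 → write 0, move left, go to p1
p1 | _00[0]011_   read 0 → write 0, move right, go to p1
p1 | _000[0]11_   read 0 → write 0, move right, go to p1
p1 | _0000[1]1_   read 1 → write 0, move left, go to p1
p1 | _000[0]01_   read 0 → write 0, move right, go to p1
p1 | _0000[0]1_   read 0 → write 0, move right, go to p1
p1 | _00000[1]_   read 1 → write 0, move left, go to p1
p1 | _0000[0]0_   read 0 → write 0, move right, go to p1
p1 | _00000[0]_   read 0 → write 0, move right, go to p1
p1 | _000000[_]
M halts after 15 transitions.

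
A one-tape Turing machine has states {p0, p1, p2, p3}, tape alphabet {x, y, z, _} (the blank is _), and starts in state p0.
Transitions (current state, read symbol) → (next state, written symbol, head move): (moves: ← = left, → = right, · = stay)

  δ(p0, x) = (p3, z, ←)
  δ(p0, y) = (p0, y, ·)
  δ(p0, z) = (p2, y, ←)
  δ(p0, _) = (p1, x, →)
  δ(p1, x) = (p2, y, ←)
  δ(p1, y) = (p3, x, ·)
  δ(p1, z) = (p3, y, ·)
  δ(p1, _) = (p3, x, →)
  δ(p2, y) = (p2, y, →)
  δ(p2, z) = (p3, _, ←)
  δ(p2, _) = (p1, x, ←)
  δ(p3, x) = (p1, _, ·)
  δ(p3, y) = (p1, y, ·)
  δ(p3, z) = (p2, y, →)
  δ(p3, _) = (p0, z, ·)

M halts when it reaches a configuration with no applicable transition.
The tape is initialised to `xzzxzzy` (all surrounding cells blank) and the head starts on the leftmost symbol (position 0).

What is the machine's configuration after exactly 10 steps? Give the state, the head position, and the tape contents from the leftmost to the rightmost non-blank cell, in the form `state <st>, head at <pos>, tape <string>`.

state=p0 head=0 tape=___[x]zzxzzy   (p0,x)→(p3,z,←)
state=p3 head=-1 tape=__[_]zzzxzzy   (p3,_)→(p0,z,·)
state=p0 head=-1 tape=__[z]zzzxzzy   (p0,z)→(p2,y,←)
state=p2 head=-2 tape=_[_]yzzzxzzy   (p2,_)→(p1,x,←)
state=p1 head=-3 tape=[_]xyzzzxzzy   (p1,_)→(p3,x,→)
state=p3 head=-2 tape=x[x]yzzzxzzy   (p3,x)→(p1,_,·)
state=p1 head=-2 tape=x[_]yzzzxzzy   (p1,_)→(p3,x,→)
state=p3 head=-1 tape=xx[y]zzzxzzy   (p3,y)→(p1,y,·)
state=p1 head=-1 tape=xx[y]zzzxzzy   (p1,y)→(p3,x,·)
state=p3 head=-1 tape=xx[x]zzzxzzy   (p3,x)→(p1,_,·)
state=p1 head=-1 tape=xx[_]zzzxzzy
After 10 steps: state p1, head at -1, tape xx_zzzxzzy.

state p1, head at -1, tape xx_zzzxzzy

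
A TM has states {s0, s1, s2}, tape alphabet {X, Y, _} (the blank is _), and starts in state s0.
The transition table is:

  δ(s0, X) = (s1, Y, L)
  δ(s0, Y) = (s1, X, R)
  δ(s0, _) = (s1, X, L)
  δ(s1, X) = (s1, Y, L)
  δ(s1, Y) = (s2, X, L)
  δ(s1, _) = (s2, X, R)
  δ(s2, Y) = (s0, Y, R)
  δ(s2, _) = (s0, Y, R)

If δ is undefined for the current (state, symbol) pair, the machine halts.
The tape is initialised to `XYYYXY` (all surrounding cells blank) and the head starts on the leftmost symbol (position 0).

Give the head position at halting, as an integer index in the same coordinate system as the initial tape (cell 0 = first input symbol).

1

state=s0 head=0 tape=_[X]YYYXY   (s0,X)→(s1,Y,L)
state=s1 head=-1 tape=[_]YYYYXY   (s1,_)→(s2,X,R)
state=s2 head=0 tape=X[Y]YYYXY   (s2,Y)→(s0,Y,R)
state=s0 head=1 tape=XY[Y]YYXY   (s0,Y)→(s1,X,R)
state=s1 head=2 tape=XYX[Y]YXY   (s1,Y)→(s2,X,L)
state=s2 head=1 tape=XY[X]XYXY
At halt the head is at cell 1.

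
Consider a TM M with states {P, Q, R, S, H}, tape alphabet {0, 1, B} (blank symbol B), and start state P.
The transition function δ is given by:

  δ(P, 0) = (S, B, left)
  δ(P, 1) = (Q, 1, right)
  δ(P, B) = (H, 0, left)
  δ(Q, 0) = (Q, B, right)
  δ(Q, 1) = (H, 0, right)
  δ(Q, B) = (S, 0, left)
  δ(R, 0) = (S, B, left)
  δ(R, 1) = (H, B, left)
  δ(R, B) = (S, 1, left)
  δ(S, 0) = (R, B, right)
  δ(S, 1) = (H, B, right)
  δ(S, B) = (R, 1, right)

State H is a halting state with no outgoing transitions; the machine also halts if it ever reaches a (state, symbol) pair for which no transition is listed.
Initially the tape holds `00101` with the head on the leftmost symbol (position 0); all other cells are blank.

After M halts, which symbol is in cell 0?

P | B[0]0101   read 0 → write B, move left, go to S
S | [B]B0101   read B → write 1, move right, go to R
R | 1[B]0101   read B → write 1, move left, go to S
S | [1]10101   read 1 → write B, move right, go to H
H | B[1]0101
Cell 0 holds 1 when M halts.

1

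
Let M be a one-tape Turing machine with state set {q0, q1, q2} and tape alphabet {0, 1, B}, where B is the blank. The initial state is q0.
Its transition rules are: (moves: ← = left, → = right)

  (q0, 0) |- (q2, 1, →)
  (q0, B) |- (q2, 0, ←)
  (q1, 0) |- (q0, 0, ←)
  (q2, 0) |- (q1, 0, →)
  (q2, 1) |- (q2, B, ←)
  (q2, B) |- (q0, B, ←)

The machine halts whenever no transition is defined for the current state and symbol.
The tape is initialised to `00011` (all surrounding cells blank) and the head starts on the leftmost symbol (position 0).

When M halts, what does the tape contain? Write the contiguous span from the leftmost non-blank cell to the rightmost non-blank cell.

q0 | [0]0011   read 0 → write 1, move →, go to q2
q2 | 1[0]011   read 0 → write 0, move →, go to q1
q1 | 10[0]11   read 0 → write 0, move ←, go to q0
q0 | 1[0]011   read 0 → write 1, move →, go to q2
q2 | 11[0]11   read 0 → write 0, move →, go to q1
q1 | 110[1]1
The non-blank tape span at halt is 11011.

11011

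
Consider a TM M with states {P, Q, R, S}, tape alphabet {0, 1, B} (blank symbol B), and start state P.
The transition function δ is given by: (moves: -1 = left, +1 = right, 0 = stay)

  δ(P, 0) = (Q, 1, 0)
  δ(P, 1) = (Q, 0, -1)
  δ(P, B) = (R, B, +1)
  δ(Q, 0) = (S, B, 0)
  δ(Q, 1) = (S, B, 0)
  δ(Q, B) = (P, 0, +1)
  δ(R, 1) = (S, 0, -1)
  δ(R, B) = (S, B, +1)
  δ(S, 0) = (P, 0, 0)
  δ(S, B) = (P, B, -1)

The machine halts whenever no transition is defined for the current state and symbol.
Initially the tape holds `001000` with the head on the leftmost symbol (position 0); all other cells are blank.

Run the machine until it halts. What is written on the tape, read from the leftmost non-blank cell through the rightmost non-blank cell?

P | B[0]01000   read 0 → write 1, move 0, go to Q
Q | B[1]01000   read 1 → write B, move 0, go to S
S | B[B]01000   read B → write B, move -1, go to P
P | [B]B01000   read B → write B, move +1, go to R
R | B[B]01000   read B → write B, move +1, go to S
S | BB[0]1000   read 0 → write 0, move 0, go to P
P | BB[0]1000   read 0 → write 1, move 0, go to Q
Q | BB[1]1000   read 1 → write B, move 0, go to S
S | BB[B]1000   read B → write B, move -1, go to P
P | B[B]B1000   read B → write B, move +1, go to R
R | BB[B]1000   read B → write B, move +1, go to S
S | BBB[1]000
The non-blank tape span at halt is 1000.

1000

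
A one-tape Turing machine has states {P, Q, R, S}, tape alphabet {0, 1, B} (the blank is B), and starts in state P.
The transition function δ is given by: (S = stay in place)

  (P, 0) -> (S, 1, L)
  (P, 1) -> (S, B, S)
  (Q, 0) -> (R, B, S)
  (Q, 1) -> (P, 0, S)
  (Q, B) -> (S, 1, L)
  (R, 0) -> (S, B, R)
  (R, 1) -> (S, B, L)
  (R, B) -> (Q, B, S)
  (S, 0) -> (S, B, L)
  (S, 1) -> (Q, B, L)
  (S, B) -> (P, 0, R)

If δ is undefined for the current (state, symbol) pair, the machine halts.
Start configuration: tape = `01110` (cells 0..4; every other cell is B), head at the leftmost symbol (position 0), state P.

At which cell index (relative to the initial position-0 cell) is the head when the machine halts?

-1

state=P head=0 tape=BB[0]1110   (P,0)→(S,1,L)
state=S head=-1 tape=B[B]11110   (S,B)→(P,0,R)
state=P head=0 tape=B0[1]1110   (P,1)→(S,B,S)
state=S head=0 tape=B0[B]1110   (S,B)→(P,0,R)
state=P head=1 tape=B00[1]110   (P,1)→(S,B,S)
state=S head=1 tape=B00[B]110   (S,B)→(P,0,R)
state=P head=2 tape=B000[1]10   (P,1)→(S,B,S)
state=S head=2 tape=B000[B]10   (S,B)→(P,0,R)
state=P head=3 tape=B0000[1]0   (P,1)→(S,B,S)
state=S head=3 tape=B0000[B]0   (S,B)→(P,0,R)
state=P head=4 tape=B00000[0]   (P,0)→(S,1,L)
state=S head=3 tape=B0000[0]1   (S,0)→(S,B,L)
state=S head=2 tape=B000[0]B1   (S,0)→(S,B,L)
state=S head=1 tape=B00[0]BB1   (S,0)→(S,B,L)
state=S head=0 tape=B0[0]BBB1   (S,0)→(S,B,L)
state=S head=-1 tape=B[0]BBBB1   (S,0)→(S,B,L)
state=S head=-2 tape=[B]BBBBB1   (S,B)→(P,0,R)
state=P head=-1 tape=0[B]BBBB1
At halt the head is at cell -1.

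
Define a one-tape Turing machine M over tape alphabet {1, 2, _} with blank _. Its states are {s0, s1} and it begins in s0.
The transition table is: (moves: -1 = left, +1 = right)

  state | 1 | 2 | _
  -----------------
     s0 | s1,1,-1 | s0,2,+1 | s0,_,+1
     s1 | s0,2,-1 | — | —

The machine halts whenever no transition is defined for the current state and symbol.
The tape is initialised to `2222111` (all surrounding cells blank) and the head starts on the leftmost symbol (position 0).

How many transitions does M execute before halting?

5

s0 | [2]222111   read 2 → write 2, move +1, go to s0
s0 | 2[2]22111   read 2 → write 2, move +1, go to s0
s0 | 22[2]2111   read 2 → write 2, move +1, go to s0
s0 | 222[2]111   read 2 → write 2, move +1, go to s0
s0 | 2222[1]11   read 1 → write 1, move -1, go to s1
s1 | 222[2]111
M halts after 5 transitions.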